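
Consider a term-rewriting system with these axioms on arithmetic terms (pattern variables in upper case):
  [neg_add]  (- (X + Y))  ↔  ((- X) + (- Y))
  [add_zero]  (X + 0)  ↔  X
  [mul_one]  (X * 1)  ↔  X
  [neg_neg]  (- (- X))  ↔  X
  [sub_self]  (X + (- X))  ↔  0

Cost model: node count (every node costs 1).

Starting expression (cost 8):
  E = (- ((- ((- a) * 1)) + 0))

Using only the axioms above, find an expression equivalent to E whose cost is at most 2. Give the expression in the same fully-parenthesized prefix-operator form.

step 1: add_zero (→) rewrites ((- ((- a) * 1)) + 0) into (- ((- a) * 1)), now (- (- ((- a) * 1)))
step 2: mul_one (→) rewrites ((- a) * 1) into (- a), now (- (- (- a)))
step 3: neg_neg (→) rewrites (- (- a)) into a, reaching cost 2 (bound 2)

(- a)   [cost 2]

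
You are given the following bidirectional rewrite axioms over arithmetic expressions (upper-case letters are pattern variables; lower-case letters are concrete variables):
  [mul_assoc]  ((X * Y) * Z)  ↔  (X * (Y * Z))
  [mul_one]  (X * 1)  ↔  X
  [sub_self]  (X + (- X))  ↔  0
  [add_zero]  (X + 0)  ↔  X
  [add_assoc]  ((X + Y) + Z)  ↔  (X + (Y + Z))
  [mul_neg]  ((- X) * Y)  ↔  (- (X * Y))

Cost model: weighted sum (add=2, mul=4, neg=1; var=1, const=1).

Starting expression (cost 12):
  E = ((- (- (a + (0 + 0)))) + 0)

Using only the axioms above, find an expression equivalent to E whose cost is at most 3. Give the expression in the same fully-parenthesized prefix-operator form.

(- (- a))   [cost 3]

step 1: add_zero (→) rewrites (0 + 0) into 0, now ((- (- (a + 0))) + 0)
step 2: add_zero (→) rewrites (a + 0) into a, now ((- (- a)) + 0)
step 3: add_zero (→) rewrites ((- (- a)) + 0) into (- (- a)), reaching cost 3 (bound 3)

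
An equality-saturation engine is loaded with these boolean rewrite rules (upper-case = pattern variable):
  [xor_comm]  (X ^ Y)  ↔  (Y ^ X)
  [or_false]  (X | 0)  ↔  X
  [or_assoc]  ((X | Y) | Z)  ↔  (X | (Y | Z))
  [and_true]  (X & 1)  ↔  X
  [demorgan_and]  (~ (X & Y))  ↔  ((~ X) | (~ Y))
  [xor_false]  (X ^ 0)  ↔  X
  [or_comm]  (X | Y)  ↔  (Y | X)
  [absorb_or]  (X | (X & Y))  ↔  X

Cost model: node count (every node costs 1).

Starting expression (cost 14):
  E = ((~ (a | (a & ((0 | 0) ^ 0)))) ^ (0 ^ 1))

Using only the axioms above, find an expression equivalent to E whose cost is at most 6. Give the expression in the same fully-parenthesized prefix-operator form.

1. [or_false →] (0 | 0)  →  0;  E = ((~ (a | (a & (0 ^ 0)))) ^ (0 ^ 1))
2. [xor_false →] (0 ^ 0)  →  0;  E = ((~ (a | (a & 0))) ^ (0 ^ 1))
3. [absorb_or →] (a | (a & 0))  →  a;  cost 6 ≤ 6, done

((~ a) ^ (0 ^ 1))   [cost 6]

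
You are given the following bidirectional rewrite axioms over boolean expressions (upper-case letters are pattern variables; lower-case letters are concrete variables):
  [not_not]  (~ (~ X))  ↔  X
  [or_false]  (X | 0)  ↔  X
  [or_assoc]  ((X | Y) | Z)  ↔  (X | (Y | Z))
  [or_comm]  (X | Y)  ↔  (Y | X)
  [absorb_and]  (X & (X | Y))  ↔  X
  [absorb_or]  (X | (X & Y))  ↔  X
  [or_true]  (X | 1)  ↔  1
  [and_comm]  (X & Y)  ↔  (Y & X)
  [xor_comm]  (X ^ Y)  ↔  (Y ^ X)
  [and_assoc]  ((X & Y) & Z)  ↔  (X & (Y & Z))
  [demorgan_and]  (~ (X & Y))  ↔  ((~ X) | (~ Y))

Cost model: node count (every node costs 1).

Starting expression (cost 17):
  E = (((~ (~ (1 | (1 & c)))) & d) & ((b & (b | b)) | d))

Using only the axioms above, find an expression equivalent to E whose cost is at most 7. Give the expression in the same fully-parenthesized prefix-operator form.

((1 & d) & (b | d))   [cost 7]

1. [absorb_and →] (b & (b | b))  →  b;  E = (((~ (~ (1 | (1 & c)))) & d) & (b | d))
2. [absorb_or →] (1 | (1 & c))  →  1;  E = (((~ (~ 1)) & d) & (b | d))
3. [not_not →] (~ (~ 1))  →  1;  cost 7 ≤ 7, done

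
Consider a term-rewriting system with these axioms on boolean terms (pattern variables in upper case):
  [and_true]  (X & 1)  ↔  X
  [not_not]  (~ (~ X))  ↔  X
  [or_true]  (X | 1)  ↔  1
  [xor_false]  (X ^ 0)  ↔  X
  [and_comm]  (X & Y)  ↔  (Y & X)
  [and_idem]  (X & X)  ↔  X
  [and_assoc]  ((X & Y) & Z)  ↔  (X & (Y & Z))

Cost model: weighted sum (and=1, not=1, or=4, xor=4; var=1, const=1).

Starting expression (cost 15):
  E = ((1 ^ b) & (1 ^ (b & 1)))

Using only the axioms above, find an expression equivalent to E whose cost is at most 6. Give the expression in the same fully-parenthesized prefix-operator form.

step 1: and_comm (→) rewrites ((1 ^ b) & (1 ^ (b & 1))) into ((1 ^ (b & 1)) & (1 ^ b))
step 2: and_true (→) rewrites (b & 1) into b, now ((1 ^ b) & (1 ^ b))
step 3: and_idem (→) rewrites ((1 ^ b) & (1 ^ b)) into (1 ^ b), reaching cost 6 (bound 6)

(1 ^ b)   [cost 6]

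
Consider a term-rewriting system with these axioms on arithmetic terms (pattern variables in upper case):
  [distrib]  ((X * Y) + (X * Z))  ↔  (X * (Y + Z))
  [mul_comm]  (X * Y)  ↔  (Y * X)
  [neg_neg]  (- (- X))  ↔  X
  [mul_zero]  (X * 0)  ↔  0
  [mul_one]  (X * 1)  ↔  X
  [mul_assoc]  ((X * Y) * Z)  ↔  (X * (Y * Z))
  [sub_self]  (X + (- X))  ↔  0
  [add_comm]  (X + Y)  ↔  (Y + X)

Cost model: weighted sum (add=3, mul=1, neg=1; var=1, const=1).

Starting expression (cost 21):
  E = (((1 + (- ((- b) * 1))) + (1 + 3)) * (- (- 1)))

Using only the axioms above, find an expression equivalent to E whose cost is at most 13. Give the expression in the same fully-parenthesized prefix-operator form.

step 1: mul_one (→) rewrites ((- b) * 1) into (- b), now (((1 + (- (- b))) + (1 + 3)) * (- (- 1)))
step 2: neg_neg (→) rewrites (- (- b)) into b, now (((1 + b) + (1 + 3)) * (- (- 1)))
step 3: neg_neg (→) rewrites (- (- 1)) into 1, now (((1 + b) + (1 + 3)) * 1)
step 4: mul_one (→) rewrites (((1 + b) + (1 + 3)) * 1) into ((1 + b) + (1 + 3)), reaching cost 13 (bound 13)

((1 + b) + (1 + 3))   [cost 13]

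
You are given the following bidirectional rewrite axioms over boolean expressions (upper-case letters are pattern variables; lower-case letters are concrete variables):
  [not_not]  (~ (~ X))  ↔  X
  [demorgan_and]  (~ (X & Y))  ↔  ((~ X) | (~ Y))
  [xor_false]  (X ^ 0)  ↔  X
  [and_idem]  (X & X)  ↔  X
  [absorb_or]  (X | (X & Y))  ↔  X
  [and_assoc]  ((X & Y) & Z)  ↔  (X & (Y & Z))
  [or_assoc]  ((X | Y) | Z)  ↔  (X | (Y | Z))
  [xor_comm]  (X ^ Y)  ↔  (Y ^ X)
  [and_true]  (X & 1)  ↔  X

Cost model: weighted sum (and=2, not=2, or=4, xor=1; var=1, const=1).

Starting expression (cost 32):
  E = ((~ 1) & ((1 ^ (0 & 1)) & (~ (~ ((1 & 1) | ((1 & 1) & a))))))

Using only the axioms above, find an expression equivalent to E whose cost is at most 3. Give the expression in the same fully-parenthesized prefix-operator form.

(1) (~ (~ ((1 & 1) | ((1 & 1) & a))))  =[not_not →]=  ((1 & 1) | ((1 & 1) & a))    ⊢ ((~ 1) & ((1 ^ (0 & 1)) & ((1 & 1) | ((1 & 1) & a))))
(2) ((1 & 1) | ((1 & 1) & a))  =[absorb_or →]=  (1 & 1)    ⊢ ((~ 1) & ((1 ^ (0 & 1)) & (1 & 1)))
(3) (1 & 1)  =[and_true →]=  1    ⊢ ((~ 1) & ((1 ^ (0 & 1)) & 1))
(4) (0 & 1)  =[and_true →]=  0    ⊢ ((~ 1) & ((1 ^ 0) & 1))
(5) (1 ^ 0)  =[xor_false →]=  1    ⊢ ((~ 1) & (1 & 1))
(6) (1 & 1)  =[and_true →]=  1    ⊢ ((~ 1) & 1)
(7) ((~ 1) & 1)  =[and_true →]=  (~ 1)    ⊢ cost 3, within 3

(~ 1)   [cost 3]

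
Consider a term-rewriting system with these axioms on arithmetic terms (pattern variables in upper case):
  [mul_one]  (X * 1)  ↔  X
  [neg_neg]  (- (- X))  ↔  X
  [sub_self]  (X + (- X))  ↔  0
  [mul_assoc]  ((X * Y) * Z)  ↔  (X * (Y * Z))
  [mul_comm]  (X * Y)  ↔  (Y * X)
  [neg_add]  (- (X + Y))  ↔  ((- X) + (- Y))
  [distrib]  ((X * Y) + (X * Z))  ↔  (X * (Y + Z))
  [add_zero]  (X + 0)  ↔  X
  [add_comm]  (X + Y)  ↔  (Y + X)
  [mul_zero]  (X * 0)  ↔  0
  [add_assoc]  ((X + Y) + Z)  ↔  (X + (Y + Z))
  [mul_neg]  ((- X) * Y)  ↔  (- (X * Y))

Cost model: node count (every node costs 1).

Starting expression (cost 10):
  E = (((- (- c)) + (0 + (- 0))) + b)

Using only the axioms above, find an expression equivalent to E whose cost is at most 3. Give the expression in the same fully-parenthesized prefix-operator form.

(c + b)   [cost 3]

1. [sub_self →] (0 + (- 0))  →  0;  E = (((- (- c)) + 0) + b)
2. [add_zero →] ((- (- c)) + 0)  →  (- (- c));  E = ((- (- c)) + b)
3. [neg_neg →] (- (- c))  →  c;  cost 3 ≤ 3, done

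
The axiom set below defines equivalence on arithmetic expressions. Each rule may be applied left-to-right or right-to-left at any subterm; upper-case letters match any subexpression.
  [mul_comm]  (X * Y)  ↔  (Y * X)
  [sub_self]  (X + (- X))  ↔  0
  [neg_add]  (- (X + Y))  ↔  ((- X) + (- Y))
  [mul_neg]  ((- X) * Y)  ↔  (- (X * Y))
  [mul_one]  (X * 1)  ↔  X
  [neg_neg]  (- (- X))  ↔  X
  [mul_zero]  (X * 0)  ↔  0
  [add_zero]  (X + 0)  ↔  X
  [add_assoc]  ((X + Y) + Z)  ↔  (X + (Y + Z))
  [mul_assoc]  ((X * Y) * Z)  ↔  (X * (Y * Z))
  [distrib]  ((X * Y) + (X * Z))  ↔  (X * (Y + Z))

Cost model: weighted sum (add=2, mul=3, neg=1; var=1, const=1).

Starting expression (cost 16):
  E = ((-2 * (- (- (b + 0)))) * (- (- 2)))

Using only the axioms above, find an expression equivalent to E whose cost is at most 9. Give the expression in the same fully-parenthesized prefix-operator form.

(1) (- (- (b + 0)))  =[neg_neg →]=  (b + 0)    ⊢ ((-2 * (b + 0)) * (- (- 2)))
(2) (b + 0)  =[add_zero →]=  b    ⊢ ((-2 * b) * (- (- 2)))
(3) (- (- 2))  =[neg_neg →]=  2    ⊢ cost 9, within 9

((-2 * b) * 2)   [cost 9]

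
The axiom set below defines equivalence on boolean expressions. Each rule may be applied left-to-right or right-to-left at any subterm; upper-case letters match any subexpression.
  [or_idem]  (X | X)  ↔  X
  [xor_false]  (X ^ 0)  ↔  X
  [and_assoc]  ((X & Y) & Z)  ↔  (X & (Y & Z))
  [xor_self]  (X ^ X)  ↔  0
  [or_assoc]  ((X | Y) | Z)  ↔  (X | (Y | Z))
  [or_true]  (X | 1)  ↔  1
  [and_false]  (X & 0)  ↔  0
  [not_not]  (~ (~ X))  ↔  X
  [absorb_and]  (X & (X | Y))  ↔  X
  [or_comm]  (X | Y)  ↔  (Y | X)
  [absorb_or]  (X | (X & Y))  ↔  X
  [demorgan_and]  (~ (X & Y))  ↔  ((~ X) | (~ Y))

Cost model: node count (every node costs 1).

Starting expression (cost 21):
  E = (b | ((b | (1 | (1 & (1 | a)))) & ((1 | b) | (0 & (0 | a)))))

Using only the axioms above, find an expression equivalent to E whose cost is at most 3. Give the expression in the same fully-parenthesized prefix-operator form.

1. [absorb_and →] (1 & (1 | a))  →  1;  E = (b | ((b | (1 | 1)) & ((1 | b) | (0 & (0 | a)))))
2. [or_comm →] (1 | b)  →  (b | 1);  E = (b | ((b | (1 | 1)) & ((b | 1) | (0 & (0 | a)))))
3. [absorb_and →] (0 & (0 | a))  →  0;  E = (b | ((b | (1 | 1)) & ((b | 1) | 0)))
4. [or_idem →] (1 | 1)  →  1;  E = (b | ((b | 1) & ((b | 1) | 0)))
5. [absorb_and →] ((b | 1) & ((b | 1) | 0))  →  (b | 1);  E = (b | (b | 1))
6. [or_true →] (b | 1)  →  1;  cost 3 ≤ 3, done

(b | 1)   [cost 3]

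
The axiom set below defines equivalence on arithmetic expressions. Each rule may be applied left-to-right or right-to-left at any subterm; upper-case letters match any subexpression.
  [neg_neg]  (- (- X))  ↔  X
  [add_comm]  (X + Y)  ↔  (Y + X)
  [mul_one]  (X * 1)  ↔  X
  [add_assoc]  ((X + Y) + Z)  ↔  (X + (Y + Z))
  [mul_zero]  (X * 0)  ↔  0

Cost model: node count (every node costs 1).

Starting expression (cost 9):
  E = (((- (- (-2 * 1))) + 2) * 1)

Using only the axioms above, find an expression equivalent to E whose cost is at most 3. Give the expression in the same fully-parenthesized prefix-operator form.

step 1: mul_one (→) rewrites (-2 * 1) into -2, now (((- (- -2)) + 2) * 1)
step 2: mul_one (→) rewrites (((- (- -2)) + 2) * 1) into ((- (- -2)) + 2)
step 3: neg_neg (→) rewrites (- (- -2)) into -2, reaching cost 3 (bound 3)

(-2 + 2)   [cost 3]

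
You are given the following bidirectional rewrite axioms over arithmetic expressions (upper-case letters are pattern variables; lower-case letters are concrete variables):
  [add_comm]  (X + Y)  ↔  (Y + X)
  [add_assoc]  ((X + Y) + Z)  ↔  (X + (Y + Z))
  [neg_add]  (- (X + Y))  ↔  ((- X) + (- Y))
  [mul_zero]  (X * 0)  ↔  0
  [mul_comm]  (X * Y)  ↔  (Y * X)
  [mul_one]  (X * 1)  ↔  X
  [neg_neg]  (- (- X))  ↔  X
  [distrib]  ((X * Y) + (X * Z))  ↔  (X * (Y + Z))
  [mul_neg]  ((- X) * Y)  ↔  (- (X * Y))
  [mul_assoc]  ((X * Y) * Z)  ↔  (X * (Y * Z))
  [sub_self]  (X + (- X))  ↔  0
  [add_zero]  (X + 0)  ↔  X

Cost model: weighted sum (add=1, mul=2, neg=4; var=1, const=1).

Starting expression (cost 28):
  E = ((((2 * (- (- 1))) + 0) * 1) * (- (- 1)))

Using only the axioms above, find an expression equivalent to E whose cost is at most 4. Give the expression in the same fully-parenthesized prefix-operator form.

(2 * 1)   [cost 4]

step 1: neg_neg (→) rewrites (- (- 1)) into 1, now ((((2 * 1) + 0) * 1) * (- (- 1)))
step 2: mul_one (→) rewrites (2 * 1) into 2, now (((2 + 0) * 1) * (- (- 1)))
step 3: neg_neg (→) rewrites (- (- 1)) into 1, now (((2 + 0) * 1) * 1)
step 4: add_zero (→) rewrites (2 + 0) into 2, now ((2 * 1) * 1)
step 5: mul_one (→) rewrites (2 * 1) into 2, reaching cost 4 (bound 4)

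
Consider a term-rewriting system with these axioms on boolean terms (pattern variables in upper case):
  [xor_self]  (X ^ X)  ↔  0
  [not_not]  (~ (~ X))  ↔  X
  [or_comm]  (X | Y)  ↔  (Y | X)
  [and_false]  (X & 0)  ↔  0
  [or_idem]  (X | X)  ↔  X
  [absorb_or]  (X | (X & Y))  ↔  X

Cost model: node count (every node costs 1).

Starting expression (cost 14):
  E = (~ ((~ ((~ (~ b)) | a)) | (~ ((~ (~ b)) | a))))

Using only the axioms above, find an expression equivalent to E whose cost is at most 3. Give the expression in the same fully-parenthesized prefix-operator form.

(1) ((~ ((~ (~ b)) | a)) | (~ ((~ (~ b)) | a)))  =[or_idem →]=  (~ ((~ (~ b)) | a))    ⊢ (~ (~ ((~ (~ b)) | a)))
(2) (~ (~ ((~ (~ b)) | a)))  =[not_not →]=  ((~ (~ b)) | a)
(3) (~ (~ b))  =[not_not →]=  b    ⊢ cost 3, within 3

(b | a)   [cost 3]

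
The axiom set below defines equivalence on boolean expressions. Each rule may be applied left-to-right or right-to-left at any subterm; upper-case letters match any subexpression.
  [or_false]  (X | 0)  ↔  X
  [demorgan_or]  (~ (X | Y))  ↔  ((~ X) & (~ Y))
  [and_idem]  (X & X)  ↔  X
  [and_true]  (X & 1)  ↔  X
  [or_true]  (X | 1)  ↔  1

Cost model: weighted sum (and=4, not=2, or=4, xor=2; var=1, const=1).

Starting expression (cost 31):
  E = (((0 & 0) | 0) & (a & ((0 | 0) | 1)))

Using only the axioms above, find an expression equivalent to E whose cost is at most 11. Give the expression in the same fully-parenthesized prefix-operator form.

(1) (0 | 0)  =[or_false →]=  0    ⊢ (((0 & 0) | 0) & (a & (0 | 1)))
(2) (0 | 1)  =[or_true →]=  1    ⊢ (((0 & 0) | 0) & (a & 1))
(3) (a & 1)  =[and_true →]=  a    ⊢ (((0 & 0) | 0) & a)
(4) (0 & 0)  =[and_idem →]=  0    ⊢ cost 11, within 11

((0 | 0) & a)   [cost 11]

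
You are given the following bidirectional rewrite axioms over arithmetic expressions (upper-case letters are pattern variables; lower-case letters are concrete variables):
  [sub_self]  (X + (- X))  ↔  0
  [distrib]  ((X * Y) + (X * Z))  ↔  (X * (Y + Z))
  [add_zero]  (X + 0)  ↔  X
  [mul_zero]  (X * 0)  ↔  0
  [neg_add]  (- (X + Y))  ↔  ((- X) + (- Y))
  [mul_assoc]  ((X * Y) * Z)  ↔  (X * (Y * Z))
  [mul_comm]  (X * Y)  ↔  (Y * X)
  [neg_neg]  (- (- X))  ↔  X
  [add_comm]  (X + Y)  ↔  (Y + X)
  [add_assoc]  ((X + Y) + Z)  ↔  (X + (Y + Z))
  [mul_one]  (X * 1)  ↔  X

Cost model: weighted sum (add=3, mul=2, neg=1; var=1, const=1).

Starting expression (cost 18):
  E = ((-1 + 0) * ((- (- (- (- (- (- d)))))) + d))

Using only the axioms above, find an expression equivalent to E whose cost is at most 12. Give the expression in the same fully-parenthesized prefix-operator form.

(1) (- (- (- (- (- (- d))))))  =[neg_neg →]=  (- (- (- (- d))))    ⊢ ((-1 + 0) * ((- (- (- (- d)))) + d))
(2) (- (- d))  =[neg_neg →]=  d    ⊢ ((-1 + 0) * ((- (- d)) + d))
(3) (- (- d))  =[neg_neg →]=  d    ⊢ cost 12, within 12

((-1 + 0) * (d + d))   [cost 12]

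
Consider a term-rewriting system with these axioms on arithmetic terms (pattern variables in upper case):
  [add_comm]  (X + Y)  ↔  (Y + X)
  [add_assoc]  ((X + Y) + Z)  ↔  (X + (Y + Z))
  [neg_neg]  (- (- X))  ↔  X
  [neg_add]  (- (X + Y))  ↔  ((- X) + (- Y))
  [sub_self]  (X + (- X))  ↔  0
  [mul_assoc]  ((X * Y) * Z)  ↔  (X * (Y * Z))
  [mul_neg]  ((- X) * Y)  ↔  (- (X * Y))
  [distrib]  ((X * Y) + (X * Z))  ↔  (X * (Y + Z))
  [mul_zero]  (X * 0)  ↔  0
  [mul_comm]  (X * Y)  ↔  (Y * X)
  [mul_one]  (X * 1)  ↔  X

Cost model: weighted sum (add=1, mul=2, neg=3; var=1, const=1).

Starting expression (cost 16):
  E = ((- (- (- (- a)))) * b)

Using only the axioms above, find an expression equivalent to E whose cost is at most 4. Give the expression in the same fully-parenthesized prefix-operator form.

(b * a)   [cost 4]

1. [neg_neg →] (- (- (- a)))  →  (- a);  E = ((- (- a)) * b)
2. [mul_comm →] ((- (- a)) * b)  →  (b * (- (- a)))
3. [neg_neg →] (- (- a))  →  a;  cost 4 ≤ 4, done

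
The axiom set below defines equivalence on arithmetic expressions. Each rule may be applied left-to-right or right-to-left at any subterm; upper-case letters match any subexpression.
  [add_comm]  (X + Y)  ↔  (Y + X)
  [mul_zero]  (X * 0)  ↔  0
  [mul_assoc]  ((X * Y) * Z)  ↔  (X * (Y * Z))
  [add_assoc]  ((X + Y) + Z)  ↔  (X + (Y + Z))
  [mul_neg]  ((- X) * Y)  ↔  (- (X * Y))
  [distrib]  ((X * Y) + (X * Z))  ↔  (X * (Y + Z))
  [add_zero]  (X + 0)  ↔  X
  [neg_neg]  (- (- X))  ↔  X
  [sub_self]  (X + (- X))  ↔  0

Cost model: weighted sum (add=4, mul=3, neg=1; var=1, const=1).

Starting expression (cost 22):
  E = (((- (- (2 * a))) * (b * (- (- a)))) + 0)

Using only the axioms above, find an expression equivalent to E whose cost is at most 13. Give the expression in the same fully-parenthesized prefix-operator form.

step 1: neg_neg (→) rewrites (- (- (2 * a))) into (2 * a), now (((2 * a) * (b * (- (- a)))) + 0)
step 2: add_zero (→) rewrites (((2 * a) * (b * (- (- a)))) + 0) into ((2 * a) * (b * (- (- a))))
step 3: neg_neg (→) rewrites (- (- a)) into a, reaching cost 13 (bound 13)

((2 * a) * (b * a))   [cost 13]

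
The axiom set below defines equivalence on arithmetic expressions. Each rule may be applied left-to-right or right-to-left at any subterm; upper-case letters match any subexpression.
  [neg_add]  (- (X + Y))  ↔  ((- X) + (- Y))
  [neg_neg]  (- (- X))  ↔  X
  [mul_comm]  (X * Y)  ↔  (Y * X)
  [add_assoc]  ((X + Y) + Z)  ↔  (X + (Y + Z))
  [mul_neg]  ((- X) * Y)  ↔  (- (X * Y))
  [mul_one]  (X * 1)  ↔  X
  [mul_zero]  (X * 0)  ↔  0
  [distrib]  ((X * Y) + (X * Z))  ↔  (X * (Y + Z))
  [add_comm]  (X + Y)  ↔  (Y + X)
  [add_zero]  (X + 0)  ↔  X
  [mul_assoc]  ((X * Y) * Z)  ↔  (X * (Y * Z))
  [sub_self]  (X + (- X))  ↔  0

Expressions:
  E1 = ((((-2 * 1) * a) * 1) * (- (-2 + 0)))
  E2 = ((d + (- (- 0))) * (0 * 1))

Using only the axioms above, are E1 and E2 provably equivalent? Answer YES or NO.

NO

Every axiom is a valid identity, so a rewrite proof would force E1 and E2 to agree under every assignment.
At a=1, d=0: E1 = -4 but E2 = 0; they differ, so no derivation exists.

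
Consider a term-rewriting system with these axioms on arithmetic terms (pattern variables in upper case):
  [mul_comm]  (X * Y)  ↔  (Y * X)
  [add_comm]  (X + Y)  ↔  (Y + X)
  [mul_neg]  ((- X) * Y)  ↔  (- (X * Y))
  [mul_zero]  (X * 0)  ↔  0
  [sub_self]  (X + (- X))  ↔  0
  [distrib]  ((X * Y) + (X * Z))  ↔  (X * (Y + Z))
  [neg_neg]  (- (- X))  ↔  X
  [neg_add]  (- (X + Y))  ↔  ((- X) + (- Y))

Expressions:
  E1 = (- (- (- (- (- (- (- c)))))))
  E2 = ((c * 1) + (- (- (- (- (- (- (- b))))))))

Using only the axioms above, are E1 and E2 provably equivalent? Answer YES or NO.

NO

Every axiom is a valid identity, so a rewrite proof would force E1 and E2 to agree under every assignment.
At b=0, c=1: E1 = -1 but E2 = 1; they differ, so no derivation exists.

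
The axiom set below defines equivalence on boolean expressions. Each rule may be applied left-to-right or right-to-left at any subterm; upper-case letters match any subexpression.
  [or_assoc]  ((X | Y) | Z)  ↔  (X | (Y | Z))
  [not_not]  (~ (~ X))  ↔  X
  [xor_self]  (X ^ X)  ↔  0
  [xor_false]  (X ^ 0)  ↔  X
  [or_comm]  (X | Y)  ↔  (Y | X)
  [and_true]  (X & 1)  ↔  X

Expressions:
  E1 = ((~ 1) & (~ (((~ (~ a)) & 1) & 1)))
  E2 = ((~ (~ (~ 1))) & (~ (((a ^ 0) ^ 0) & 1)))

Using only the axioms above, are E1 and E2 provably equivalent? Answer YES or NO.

step 1: and_true (→) rewrites ((~ (~ a)) & 1) into (~ (~ a)), now ((~ 1) & (~ ((~ (~ a)) & 1)))
step 2: not_not (→) rewrites (~ (~ a)) into a, now ((~ 1) & (~ (a & 1)))
step 3: and_true (→) rewrites (a & 1) into a, now ((~ 1) & (~ a))
step 4: xor_false (←) rewrites a into (a ^ 0), now ((~ 1) & (~ (a ^ 0)))
step 5: and_true (←) rewrites (a ^ 0) into ((a ^ 0) & 1), now ((~ 1) & (~ ((a ^ 0) & 1)))
step 6: not_not (←) rewrites (~ 1) into (~ (~ (~ 1))), now ((~ (~ (~ 1))) & (~ ((a ^ 0) & 1)))
step 7: xor_false (←) rewrites (a ^ 0) into ((a ^ 0) ^ 0), which is E2

YES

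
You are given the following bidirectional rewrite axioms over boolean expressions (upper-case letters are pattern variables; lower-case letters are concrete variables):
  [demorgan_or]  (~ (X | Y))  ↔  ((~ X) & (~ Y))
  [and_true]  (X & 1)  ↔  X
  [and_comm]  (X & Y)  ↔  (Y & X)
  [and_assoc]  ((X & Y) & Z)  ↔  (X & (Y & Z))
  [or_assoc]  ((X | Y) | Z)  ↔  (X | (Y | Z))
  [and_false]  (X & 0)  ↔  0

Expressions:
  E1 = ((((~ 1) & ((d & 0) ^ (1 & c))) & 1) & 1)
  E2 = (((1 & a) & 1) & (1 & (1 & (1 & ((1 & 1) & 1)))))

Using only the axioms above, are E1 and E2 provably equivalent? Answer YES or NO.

The axioms are sound identities: if E1 ↔* E2 then E1 and E2 evaluate identically under any assignment.
Under a=1, c=0, d=0: E1 evaluates to 0, E2 to 1. Distinct ⇒ no rewrite sequence connects them.

NO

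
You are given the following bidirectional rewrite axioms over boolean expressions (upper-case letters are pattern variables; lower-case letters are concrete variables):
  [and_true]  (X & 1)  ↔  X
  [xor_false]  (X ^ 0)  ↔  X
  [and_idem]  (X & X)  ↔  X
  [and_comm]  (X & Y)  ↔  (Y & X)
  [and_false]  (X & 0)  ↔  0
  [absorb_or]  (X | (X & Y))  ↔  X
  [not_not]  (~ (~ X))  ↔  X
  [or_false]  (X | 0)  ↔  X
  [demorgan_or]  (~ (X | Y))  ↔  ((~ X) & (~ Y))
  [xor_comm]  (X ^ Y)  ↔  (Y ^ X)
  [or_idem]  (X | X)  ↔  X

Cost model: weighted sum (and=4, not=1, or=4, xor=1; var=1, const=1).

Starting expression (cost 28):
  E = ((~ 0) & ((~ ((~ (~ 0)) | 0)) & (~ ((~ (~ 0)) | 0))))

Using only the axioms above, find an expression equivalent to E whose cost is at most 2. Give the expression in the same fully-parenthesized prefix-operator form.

step 1: and_idem (→) rewrites ((~ ((~ (~ 0)) | 0)) & (~ ((~ (~ 0)) | 0))) into (~ ((~ (~ 0)) | 0)), now ((~ 0) & (~ ((~ (~ 0)) | 0)))
step 2: or_false (→) rewrites ((~ (~ 0)) | 0) into (~ (~ 0)), now ((~ 0) & (~ (~ (~ 0))))
step 3: not_not (→) rewrites (~ (~ 0)) into 0, now ((~ 0) & (~ 0))
step 4: and_idem (→) rewrites ((~ 0) & (~ 0)) into (~ 0), reaching cost 2 (bound 2)

(~ 0)   [cost 2]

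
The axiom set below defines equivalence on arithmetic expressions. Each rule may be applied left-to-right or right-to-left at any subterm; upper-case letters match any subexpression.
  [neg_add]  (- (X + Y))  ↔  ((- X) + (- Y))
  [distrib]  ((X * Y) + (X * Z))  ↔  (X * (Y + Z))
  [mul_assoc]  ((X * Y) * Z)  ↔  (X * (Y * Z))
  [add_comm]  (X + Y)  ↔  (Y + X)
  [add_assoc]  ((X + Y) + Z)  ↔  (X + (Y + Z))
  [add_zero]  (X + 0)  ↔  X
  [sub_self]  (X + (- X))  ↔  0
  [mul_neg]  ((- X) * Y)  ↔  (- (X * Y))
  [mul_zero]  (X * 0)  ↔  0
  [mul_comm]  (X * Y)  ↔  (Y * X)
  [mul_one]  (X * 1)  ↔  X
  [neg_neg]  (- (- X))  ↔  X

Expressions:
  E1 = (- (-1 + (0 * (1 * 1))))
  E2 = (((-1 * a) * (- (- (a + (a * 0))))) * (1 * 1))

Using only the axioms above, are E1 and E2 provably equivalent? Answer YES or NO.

Every axiom is a valid identity, so a rewrite proof would force E1 and E2 to agree under every assignment.
At a=0: E1 = 1 but E2 = 0; they differ, so no derivation exists.

NO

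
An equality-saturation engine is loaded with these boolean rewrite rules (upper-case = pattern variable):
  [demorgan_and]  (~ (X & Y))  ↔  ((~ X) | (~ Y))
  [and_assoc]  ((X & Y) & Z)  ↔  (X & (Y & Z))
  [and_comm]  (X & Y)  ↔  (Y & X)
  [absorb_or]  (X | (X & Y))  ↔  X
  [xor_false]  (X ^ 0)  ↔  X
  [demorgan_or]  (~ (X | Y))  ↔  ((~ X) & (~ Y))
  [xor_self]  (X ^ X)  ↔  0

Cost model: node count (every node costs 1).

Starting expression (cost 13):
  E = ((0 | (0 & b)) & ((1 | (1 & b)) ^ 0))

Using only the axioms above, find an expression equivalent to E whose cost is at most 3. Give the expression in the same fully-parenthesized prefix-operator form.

(0 & 1)   [cost 3]

1. [absorb_or →] (0 | (0 & b))  →  0;  E = (0 & ((1 | (1 & b)) ^ 0))
2. [absorb_or →] (1 | (1 & b))  →  1;  E = (0 & (1 ^ 0))
3. [xor_false →] (1 ^ 0)  →  1;  cost 3 ≤ 3, done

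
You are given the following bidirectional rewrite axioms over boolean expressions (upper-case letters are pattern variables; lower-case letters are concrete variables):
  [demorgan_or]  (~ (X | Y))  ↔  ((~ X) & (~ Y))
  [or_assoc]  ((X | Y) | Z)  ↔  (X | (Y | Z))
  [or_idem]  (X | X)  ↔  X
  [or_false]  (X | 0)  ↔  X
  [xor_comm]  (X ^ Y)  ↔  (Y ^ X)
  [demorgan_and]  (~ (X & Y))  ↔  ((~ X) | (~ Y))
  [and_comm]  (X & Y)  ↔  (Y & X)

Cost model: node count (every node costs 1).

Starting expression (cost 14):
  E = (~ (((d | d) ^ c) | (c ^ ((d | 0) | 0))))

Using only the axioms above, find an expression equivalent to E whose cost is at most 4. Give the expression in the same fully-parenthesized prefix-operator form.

(1) (d | 0)  =[or_false →]=  d    ⊢ (~ (((d | d) ^ c) | (c ^ (d | 0))))
(2) (d | d)  =[or_idem →]=  d    ⊢ (~ ((d ^ c) | (c ^ (d | 0))))
(3) (d ^ c)  =[xor_comm →]=  (c ^ d)    ⊢ (~ ((c ^ d) | (c ^ (d | 0))))
(4) (d | 0)  =[or_false →]=  d    ⊢ (~ ((c ^ d) | (c ^ d)))
(5) ((c ^ d) | (c ^ d))  =[or_idem →]=  (c ^ d)    ⊢ cost 4, within 4

(~ (c ^ d))   [cost 4]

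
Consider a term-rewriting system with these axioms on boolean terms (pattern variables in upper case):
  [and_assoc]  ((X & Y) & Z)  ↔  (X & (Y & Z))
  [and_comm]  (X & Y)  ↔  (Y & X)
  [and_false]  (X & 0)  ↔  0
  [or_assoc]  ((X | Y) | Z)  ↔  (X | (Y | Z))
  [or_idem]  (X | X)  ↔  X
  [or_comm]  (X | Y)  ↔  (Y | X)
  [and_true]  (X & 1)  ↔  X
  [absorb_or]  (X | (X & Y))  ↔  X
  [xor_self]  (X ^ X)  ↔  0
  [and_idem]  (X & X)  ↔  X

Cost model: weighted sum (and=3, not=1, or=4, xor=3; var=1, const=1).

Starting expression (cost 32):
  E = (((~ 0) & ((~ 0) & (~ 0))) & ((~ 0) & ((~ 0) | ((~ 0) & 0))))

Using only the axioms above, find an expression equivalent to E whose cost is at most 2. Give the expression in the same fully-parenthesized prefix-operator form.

(~ 0)   [cost 2]

(1) ((~ 0) | ((~ 0) & 0))  =[absorb_or →]=  (~ 0)    ⊢ (((~ 0) & ((~ 0) & (~ 0))) & ((~ 0) & (~ 0)))
(2) ((~ 0) & (~ 0))  =[and_idem →]=  (~ 0)    ⊢ (((~ 0) & (~ 0)) & ((~ 0) & (~ 0)))
(3) (((~ 0) & (~ 0)) & ((~ 0) & (~ 0)))  =[and_idem →]=  ((~ 0) & (~ 0))
(4) ((~ 0) & (~ 0))  =[and_idem →]=  (~ 0)    ⊢ cost 2, within 2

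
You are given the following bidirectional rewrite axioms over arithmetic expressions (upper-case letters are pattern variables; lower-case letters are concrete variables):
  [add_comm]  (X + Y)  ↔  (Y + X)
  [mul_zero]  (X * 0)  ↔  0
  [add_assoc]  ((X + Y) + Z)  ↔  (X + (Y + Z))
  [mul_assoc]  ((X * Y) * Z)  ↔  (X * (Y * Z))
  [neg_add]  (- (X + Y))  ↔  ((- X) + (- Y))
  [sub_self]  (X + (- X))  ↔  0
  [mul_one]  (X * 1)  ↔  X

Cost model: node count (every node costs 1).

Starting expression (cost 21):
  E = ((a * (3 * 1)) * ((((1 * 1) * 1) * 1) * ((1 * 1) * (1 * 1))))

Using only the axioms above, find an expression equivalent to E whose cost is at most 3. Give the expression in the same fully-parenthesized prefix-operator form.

(a * 3)   [cost 3]

step 1: mul_one (→) rewrites (((1 * 1) * 1) * 1) into ((1 * 1) * 1), now ((a * (3 * 1)) * (((1 * 1) * 1) * ((1 * 1) * (1 * 1))))
step 2: mul_one (→) rewrites (1 * 1) into 1, now ((a * (3 * 1)) * (((1 * 1) * 1) * (1 * (1 * 1))))
step 3: mul_one (→) rewrites (1 * 1) into 1, now ((a * (3 * 1)) * (((1 * 1) * 1) * (1 * 1)))
step 4: mul_one (→) rewrites (3 * 1) into 3, now ((a * 3) * (((1 * 1) * 1) * (1 * 1)))
step 5: mul_one (→) rewrites (1 * 1) into 1, now ((a * 3) * (((1 * 1) * 1) * 1))
step 6: mul_one (→) rewrites (1 * 1) into 1, now ((a * 3) * ((1 * 1) * 1))
step 7: mul_one (→) rewrites ((1 * 1) * 1) into (1 * 1), now ((a * 3) * (1 * 1))
step 8: mul_one (→) rewrites (1 * 1) into 1, now ((a * 3) * 1)
step 9: mul_one (→) rewrites ((a * 3) * 1) into (a * 3), reaching cost 3 (bound 3)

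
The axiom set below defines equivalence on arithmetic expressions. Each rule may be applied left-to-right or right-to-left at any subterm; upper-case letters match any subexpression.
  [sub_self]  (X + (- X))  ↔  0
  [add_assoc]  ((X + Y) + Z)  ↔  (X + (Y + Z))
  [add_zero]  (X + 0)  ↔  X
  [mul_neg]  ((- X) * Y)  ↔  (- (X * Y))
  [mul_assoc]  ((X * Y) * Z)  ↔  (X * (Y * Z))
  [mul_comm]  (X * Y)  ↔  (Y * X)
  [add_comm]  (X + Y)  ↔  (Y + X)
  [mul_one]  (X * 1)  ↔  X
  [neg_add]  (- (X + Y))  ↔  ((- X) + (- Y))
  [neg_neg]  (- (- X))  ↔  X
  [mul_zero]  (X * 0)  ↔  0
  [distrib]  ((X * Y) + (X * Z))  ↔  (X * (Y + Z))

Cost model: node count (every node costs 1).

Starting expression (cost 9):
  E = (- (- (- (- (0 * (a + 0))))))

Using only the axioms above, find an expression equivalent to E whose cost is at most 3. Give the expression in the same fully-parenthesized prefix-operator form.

(1) (- (- (0 * (a + 0))))  =[neg_neg →]=  (0 * (a + 0))    ⊢ (- (- (0 * (a + 0))))
(2) (- (- (0 * (a + 0))))  =[neg_neg →]=  (0 * (a + 0))
(3) (a + 0)  =[add_zero →]=  a    ⊢ cost 3, within 3

(0 * a)   [cost 3]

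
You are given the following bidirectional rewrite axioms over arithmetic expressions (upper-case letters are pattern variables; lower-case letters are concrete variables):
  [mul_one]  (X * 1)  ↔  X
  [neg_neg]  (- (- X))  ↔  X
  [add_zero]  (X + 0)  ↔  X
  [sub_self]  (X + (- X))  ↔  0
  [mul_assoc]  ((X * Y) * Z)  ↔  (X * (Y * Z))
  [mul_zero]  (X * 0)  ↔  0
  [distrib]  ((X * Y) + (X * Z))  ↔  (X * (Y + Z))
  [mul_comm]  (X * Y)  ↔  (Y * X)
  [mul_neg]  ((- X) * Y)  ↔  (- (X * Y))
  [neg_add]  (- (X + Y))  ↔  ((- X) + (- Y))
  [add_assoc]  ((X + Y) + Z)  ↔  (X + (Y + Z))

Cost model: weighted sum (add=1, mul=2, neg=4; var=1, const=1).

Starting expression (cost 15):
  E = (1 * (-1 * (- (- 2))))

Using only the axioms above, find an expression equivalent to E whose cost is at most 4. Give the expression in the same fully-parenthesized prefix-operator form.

step 1: mul_comm (→) rewrites (1 * (-1 * (- (- 2)))) into ((-1 * (- (- 2))) * 1)
step 2: neg_neg (→) rewrites (- (- 2)) into 2, now ((-1 * 2) * 1)
step 3: mul_one (→) rewrites ((-1 * 2) * 1) into (-1 * 2), reaching cost 4 (bound 4)

(-1 * 2)   [cost 4]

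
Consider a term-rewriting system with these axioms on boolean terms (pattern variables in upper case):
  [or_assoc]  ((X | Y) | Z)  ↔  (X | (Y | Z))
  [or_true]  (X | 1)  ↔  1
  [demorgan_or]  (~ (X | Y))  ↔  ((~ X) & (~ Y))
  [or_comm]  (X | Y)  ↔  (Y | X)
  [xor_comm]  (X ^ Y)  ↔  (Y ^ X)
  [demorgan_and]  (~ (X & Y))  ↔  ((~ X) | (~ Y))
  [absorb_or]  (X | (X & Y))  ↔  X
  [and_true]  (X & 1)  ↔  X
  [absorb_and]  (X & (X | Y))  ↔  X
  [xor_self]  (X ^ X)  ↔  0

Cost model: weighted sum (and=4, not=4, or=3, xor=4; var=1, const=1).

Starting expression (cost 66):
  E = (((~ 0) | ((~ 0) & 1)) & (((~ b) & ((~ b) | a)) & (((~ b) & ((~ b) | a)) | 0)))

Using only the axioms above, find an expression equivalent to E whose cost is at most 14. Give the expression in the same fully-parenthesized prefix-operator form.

step 1: absorb_and (→) rewrites (((~ b) & ((~ b) | a)) & (((~ b) & ((~ b) | a)) | 0)) into ((~ b) & ((~ b) | a)), now (((~ 0) | ((~ 0) & 1)) & ((~ b) & ((~ b) | a)))
step 2: absorb_or (→) rewrites ((~ 0) | ((~ 0) & 1)) into (~ 0), now ((~ 0) & ((~ b) & ((~ b) | a)))
step 3: absorb_and (→) rewrites ((~ b) & ((~ b) | a)) into (~ b), reaching cost 14 (bound 14)

((~ 0) & (~ b))   [cost 14]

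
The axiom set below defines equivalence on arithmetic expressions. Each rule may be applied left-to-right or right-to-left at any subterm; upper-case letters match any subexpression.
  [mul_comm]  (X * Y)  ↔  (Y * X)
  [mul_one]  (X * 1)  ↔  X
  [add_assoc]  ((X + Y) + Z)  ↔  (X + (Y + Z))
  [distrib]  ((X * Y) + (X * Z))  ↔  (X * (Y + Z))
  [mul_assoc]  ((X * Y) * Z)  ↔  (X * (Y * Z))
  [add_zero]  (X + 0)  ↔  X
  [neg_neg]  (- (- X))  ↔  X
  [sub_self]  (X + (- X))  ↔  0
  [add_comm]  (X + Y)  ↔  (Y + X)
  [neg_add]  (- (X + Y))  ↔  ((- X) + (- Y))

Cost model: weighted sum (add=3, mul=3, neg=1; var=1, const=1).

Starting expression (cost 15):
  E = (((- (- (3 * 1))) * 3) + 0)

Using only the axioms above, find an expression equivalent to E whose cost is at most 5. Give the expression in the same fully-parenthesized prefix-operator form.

(3 * 3)   [cost 5]

1. [mul_one →] (3 * 1)  →  3;  E = (((- (- 3)) * 3) + 0)
2. [add_zero →] (((- (- 3)) * 3) + 0)  →  ((- (- 3)) * 3)
3. [neg_neg →] (- (- 3))  →  3;  cost 5 ≤ 5, done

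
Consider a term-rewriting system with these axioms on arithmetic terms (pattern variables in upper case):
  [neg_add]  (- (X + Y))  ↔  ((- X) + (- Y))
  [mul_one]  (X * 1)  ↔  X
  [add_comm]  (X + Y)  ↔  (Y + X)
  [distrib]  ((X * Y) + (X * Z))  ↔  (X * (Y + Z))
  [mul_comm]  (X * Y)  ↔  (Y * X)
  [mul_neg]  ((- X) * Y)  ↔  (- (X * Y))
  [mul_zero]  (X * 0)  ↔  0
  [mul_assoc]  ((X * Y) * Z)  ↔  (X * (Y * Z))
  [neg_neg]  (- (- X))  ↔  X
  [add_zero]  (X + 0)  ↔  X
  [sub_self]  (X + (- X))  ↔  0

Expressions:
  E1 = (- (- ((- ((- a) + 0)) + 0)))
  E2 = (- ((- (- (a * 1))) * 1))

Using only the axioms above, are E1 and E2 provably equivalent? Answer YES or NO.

NO

Every axiom is a valid identity, so a rewrite proof would force E1 and E2 to agree under every assignment.
At a=1: E1 = 1 but E2 = -1; they differ, so no derivation exists.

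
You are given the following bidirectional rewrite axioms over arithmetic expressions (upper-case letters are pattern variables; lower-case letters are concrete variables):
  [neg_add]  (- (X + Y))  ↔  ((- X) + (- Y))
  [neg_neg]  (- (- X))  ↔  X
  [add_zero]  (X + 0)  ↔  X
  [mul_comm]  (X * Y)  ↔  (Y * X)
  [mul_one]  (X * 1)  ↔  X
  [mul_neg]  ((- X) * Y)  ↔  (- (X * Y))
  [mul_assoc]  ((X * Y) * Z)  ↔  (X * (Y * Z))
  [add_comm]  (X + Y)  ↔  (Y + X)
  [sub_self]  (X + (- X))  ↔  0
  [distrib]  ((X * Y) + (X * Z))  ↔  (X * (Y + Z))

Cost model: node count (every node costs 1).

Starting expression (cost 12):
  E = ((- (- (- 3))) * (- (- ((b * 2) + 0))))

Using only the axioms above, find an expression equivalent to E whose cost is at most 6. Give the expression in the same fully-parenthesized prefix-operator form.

1. [neg_neg →] (- (- ((b * 2) + 0)))  →  ((b * 2) + 0);  E = ((- (- (- 3))) * ((b * 2) + 0))
2. [neg_neg →] (- (- 3))  →  3;  E = ((- 3) * ((b * 2) + 0))
3. [add_zero →] ((b * 2) + 0)  →  (b * 2);  cost 6 ≤ 6, done

((- 3) * (b * 2))   [cost 6]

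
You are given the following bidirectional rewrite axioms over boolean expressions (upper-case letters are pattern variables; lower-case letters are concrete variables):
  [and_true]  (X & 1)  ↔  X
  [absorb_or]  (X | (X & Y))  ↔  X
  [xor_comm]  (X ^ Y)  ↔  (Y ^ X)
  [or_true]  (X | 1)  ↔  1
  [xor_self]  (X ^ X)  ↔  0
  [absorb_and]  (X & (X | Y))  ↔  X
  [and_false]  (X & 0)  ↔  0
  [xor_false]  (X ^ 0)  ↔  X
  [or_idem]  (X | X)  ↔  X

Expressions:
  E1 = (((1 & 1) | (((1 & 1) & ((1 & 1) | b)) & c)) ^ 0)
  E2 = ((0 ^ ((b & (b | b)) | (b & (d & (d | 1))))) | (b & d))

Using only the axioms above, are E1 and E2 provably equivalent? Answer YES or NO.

NO

Every axiom is a valid identity, so a rewrite proof would force E1 and E2 to agree under every assignment.
At b=0, c=0, d=0: E1 = 1 but E2 = 0; they differ, so no derivation exists.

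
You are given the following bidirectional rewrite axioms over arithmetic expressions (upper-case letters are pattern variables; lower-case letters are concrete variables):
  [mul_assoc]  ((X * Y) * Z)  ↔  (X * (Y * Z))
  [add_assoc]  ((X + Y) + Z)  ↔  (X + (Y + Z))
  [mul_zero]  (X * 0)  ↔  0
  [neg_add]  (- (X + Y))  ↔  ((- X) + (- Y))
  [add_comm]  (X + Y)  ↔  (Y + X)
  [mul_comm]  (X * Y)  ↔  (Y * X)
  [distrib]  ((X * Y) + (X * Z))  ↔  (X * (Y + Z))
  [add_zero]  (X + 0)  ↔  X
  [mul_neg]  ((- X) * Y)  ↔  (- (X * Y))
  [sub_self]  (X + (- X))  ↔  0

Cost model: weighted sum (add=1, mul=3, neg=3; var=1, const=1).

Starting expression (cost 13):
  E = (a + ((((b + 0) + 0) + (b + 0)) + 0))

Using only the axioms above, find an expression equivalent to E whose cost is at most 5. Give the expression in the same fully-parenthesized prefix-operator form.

(a + (b + b))   [cost 5]

(1) (b + 0)  =[add_zero →]=  b    ⊢ (a + (((b + 0) + (b + 0)) + 0))
(2) (b + 0)  =[add_zero →]=  b    ⊢ (a + ((b + (b + 0)) + 0))
(3) (b + 0)  =[add_zero →]=  b    ⊢ (a + ((b + b) + 0))
(4) ((b + b) + 0)  =[add_zero →]=  (b + b)    ⊢ cost 5, within 5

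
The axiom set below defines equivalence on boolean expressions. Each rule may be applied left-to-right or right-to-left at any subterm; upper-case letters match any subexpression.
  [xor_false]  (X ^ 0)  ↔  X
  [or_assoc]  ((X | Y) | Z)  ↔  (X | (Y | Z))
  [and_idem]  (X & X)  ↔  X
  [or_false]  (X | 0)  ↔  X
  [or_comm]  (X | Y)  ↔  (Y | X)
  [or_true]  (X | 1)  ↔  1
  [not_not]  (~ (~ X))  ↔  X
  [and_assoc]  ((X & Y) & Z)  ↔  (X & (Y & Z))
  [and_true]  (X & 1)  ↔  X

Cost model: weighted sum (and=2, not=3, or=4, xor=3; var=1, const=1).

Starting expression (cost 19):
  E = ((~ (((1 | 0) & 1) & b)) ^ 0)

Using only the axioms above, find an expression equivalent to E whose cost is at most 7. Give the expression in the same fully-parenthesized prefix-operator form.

(~ (1 & b))   [cost 7]

step 1: or_false (→) rewrites (1 | 0) into 1, now ((~ ((1 & 1) & b)) ^ 0)
step 2: xor_false (→) rewrites ((~ ((1 & 1) & b)) ^ 0) into (~ ((1 & 1) & b))
step 3: and_idem (→) rewrites (1 & 1) into 1, reaching cost 7 (bound 7)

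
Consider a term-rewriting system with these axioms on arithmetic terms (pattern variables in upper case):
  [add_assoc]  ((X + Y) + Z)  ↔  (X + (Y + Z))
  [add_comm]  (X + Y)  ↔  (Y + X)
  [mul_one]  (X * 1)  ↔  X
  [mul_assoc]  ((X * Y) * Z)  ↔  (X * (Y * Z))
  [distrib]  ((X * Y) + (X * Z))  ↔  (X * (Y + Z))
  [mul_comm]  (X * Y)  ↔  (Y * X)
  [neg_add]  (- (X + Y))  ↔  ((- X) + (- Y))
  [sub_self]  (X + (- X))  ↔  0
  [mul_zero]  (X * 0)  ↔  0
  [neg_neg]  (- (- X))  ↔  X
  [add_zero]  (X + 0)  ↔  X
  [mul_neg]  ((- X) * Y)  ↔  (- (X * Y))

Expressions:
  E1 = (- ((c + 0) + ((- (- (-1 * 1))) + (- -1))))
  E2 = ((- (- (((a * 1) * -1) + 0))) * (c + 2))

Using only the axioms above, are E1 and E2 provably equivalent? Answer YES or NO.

NO

The axioms are sound identities: if E1 ↔* E2 then E1 and E2 evaluate identically under any assignment.
Under a=0, c=1: E1 evaluates to -1, E2 to 0. Distinct ⇒ no rewrite sequence connects them.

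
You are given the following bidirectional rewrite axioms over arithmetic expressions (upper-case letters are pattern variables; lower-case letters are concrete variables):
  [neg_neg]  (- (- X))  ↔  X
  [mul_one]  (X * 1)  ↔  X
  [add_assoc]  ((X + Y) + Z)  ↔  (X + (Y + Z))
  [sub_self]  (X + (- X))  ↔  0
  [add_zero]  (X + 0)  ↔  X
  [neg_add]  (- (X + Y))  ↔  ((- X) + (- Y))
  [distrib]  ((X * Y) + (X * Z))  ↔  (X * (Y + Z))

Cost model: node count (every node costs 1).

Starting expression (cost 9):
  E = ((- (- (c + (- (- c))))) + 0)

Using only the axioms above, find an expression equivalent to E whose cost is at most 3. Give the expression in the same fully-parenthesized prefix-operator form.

step 1: add_zero (→) rewrites ((- (- (c + (- (- c))))) + 0) into (- (- (c + (- (- c)))))
step 2: neg_neg (→) rewrites (- (- c)) into c, now (- (- (c + c)))
step 3: neg_neg (→) rewrites (- (- (c + c))) into (c + c), reaching cost 3 (bound 3)

(c + c)   [cost 3]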